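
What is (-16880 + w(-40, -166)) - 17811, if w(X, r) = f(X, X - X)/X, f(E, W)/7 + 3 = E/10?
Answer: -1387591/40 ≈ -34690.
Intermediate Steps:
f(E, W) = -21 + 7*E/10 (f(E, W) = -21 + 7*(E/10) = -21 + 7*E/10)
w(X, r) = (-21 + 7*X/10)/X
(-16880 + w(-40, -166)) - 17811 = (-16880 + (7/10 - 21/(-40))) - 17811 = (-16880 + (7/10 - 21*(-1/40))) - 17811 = (-16880 + (7/10 + 21/40)) - 17811 = (-16880 + 49/40) - 17811 = -675151/40 - 17811 = -1387591/40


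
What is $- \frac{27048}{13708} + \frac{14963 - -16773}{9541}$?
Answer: $\frac{1923610}{1421609} \approx 1.3531$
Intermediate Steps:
$- \frac{27048}{13708} + \frac{14963 - -16773}{9541} = \left(-27048\right) \frac{1}{13708} + \left(14963 + 16773\right) \frac{1}{9541} = - \frac{294}{149} + 31736 \cdot \frac{1}{9541} = - \frac{294}{149} + \frac{31736}{9541} = \frac{1923610}{1421609}$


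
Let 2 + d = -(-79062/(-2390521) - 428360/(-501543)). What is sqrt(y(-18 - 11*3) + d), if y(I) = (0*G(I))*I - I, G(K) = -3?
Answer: sqrt(156828106919285262112043)/57092813043 ≈ 6.9363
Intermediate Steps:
y(I) = -I (y(I) = (0*(-3))*I - I = 0*I - I = 0 - I = -I)
d = -494507816576/171278439129 (d = -2 - (-79062/(-2390521) - 428360/(-501543)) = -2 - (-79062*(-1/2390521) - 428360*(-1/501543)) = -2 - (79062/2390521 + 428360/501543) = -2 - 1*151950938318/171278439129 = -2 - 151950938318/171278439129 = -494507816576/171278439129 ≈ -2.8872)
sqrt(y(-18 - 11*3) + d) = sqrt(-(-18 - 11*3) - 494507816576/171278439129) = sqrt(-(-18 - 33) - 494507816576/171278439129) = sqrt(-1*(-51) - 494507816576/171278439129) = sqrt(51 - 494507816576/171278439129) = sqrt(8240692579003/171278439129) = sqrt(156828106919285262112043)/57092813043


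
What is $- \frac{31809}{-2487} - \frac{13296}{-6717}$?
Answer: $\frac{27414245}{1856131} \approx 14.77$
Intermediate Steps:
$- \frac{31809}{-2487} - \frac{13296}{-6717} = \left(-31809\right) \left(- \frac{1}{2487}\right) - - \frac{4432}{2239} = \frac{10603}{829} + \frac{4432}{2239} = \frac{27414245}{1856131}$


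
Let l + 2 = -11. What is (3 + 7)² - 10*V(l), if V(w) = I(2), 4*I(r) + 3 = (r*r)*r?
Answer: 175/2 ≈ 87.500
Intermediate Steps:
I(r) = -¾ + r³/4 (I(r) = -¾ + ((r*r)*r)/4 = -¾ + (r²*r)/4 = -¾ + r³/4)
l = -13 (l = -2 - 11 = -13)
V(w) = 5/4 (V(w) = -¾ + (¼)*2³ = -¾ + (¼)*8 = -¾ + 2 = 5/4)
(3 + 7)² - 10*V(l) = (3 + 7)² - 10*5/4 = 10² - 25/2 = 100 - 25/2 = 175/2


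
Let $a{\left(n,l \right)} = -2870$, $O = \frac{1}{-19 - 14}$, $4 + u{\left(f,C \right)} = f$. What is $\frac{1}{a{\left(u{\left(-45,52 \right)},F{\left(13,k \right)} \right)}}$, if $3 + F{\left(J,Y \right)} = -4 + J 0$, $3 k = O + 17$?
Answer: $- \frac{1}{2870} \approx -0.00034843$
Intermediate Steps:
$u{\left(f,C \right)} = -4 + f$
$O = - \frac{1}{33}$ ($O = \frac{1}{-33} = - \frac{1}{33} \approx -0.030303$)
$k = \frac{560}{99}$ ($k = \frac{- \frac{1}{33} + 17}{3} = \frac{1}{3} \cdot \frac{560}{33} = \frac{560}{99} \approx 5.6566$)
$F{\left(J,Y \right)} = -7$ ($F{\left(J,Y \right)} = -3 + \left(-4 + J 0\right) = -3 + \left(-4 + 0\right) = -3 - 4 = -7$)
$\frac{1}{a{\left(u{\left(-45,52 \right)},F{\left(13,k \right)} \right)}} = \frac{1}{-2870} = - \frac{1}{2870}$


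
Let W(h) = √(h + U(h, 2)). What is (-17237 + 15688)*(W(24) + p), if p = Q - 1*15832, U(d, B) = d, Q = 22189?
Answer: -9846993 - 6196*√3 ≈ -9.8577e+6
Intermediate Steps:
p = 6357 (p = 22189 - 1*15832 = 22189 - 15832 = 6357)
W(h) = √2*√h (W(h) = √(h + h) = √(2*h) = √2*√h)
(-17237 + 15688)*(W(24) + p) = (-17237 + 15688)*(√2*√24 + 6357) = -1549*(√2*(2*√6) + 6357) = -1549*(4*√3 + 6357) = -1549*(6357 + 4*√3) = -9846993 - 6196*√3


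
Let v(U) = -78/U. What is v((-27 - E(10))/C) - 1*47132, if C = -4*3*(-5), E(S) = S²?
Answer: -5981084/127 ≈ -47095.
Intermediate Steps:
C = 60 (C = -12*(-5) = 60)
v((-27 - E(10))/C) - 1*47132 = -78*60/(-27 - 1*10²) - 1*47132 = -78*60/(-27 - 1*100) - 47132 = -78*60/(-27 - 100) - 47132 = -78/((-127*1/60)) - 47132 = -78/(-127/60) - 47132 = -78*(-60/127) - 47132 = 4680/127 - 47132 = -5981084/127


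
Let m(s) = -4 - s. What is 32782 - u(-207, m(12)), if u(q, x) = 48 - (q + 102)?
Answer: 32629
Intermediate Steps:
u(q, x) = -54 - q (u(q, x) = 48 - (102 + q) = 48 + (-102 - q) = -54 - q)
32782 - u(-207, m(12)) = 32782 - (-54 - 1*(-207)) = 32782 - (-54 + 207) = 32782 - 1*153 = 32782 - 153 = 32629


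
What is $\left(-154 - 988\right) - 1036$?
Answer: $-2178$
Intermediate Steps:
$\left(-154 - 988\right) - 1036 = -1142 - 1036 = -2178$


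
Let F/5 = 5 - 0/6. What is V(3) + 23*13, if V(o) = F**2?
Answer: 924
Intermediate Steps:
F = 25 (F = 5*(5 - 0/6) = 5*(5 - 1*0) = 5*(5 + 0) = 5*5 = 25)
V(o) = 625 (V(o) = 25**2 = 625)
V(3) + 23*13 = 625 + 23*13 = 625 + 299 = 924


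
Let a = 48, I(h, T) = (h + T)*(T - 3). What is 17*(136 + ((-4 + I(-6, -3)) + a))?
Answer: 3978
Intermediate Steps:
I(h, T) = (-3 + T)*(T + h) (I(h, T) = (T + h)*(-3 + T) = (-3 + T)*(T + h))
17*(136 + ((-4 + I(-6, -3)) + a)) = 17*(136 + ((-4 + ((-3)**2 - 3*(-3) - 3*(-6) - 3*(-6))) + 48)) = 17*(136 + ((-4 + (9 + 9 + 18 + 18)) + 48)) = 17*(136 + ((-4 + 54) + 48)) = 17*(136 + (50 + 48)) = 17*(136 + 98) = 17*234 = 3978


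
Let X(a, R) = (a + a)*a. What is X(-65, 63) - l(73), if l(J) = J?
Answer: 8377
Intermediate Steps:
X(a, R) = 2*a² (X(a, R) = (2*a)*a = 2*a²)
X(-65, 63) - l(73) = 2*(-65)² - 1*73 = 2*4225 - 73 = 8450 - 73 = 8377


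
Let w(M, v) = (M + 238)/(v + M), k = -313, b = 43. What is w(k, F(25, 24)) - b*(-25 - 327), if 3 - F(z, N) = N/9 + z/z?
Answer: 14243201/941 ≈ 15136.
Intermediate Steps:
F(z, N) = 2 - N/9 (F(z, N) = 3 - (N/9 + z/z) = 3 - (N*(1/9) + 1) = 3 - (N/9 + 1) = 3 - (1 + N/9) = 3 + (-1 - N/9) = 2 - N/9)
w(M, v) = (238 + M)/(M + v)
w(k, F(25, 24)) - b*(-25 - 327) = (238 - 313)/(-313 + (2 - 1/9*24)) - 43*(-25 - 327) = -75/(-313 + (2 - 8/3)) - 43*(-352) = -75/(-313 - 2/3) - 1*(-15136) = -75/(-941/3) + 15136 = -3/941*(-75) + 15136 = 225/941 + 15136 = 14243201/941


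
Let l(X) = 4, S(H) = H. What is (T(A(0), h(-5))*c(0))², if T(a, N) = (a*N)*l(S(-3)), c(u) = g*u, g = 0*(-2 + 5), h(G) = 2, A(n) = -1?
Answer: 0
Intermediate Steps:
g = 0 (g = 0*3 = 0)
c(u) = 0 (c(u) = 0*u = 0)
T(a, N) = 4*N*a (T(a, N) = (a*N)*4 = (N*a)*4 = 4*N*a)
(T(A(0), h(-5))*c(0))² = ((4*2*(-1))*0)² = (-8*0)² = 0² = 0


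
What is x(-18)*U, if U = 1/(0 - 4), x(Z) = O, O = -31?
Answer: 31/4 ≈ 7.7500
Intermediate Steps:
x(Z) = -31
U = -¼ (U = 1/(-4) = -¼ ≈ -0.25000)
x(-18)*U = -31*(-¼) = 31/4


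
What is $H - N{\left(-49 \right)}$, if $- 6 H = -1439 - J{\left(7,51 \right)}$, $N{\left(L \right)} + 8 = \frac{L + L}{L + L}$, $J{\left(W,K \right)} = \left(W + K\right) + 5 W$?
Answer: $\frac{787}{3} \approx 262.33$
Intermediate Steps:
$J{\left(W,K \right)} = K + 6 W$ ($J{\left(W,K \right)} = \left(K + W\right) + 5 W = K + 6 W$)
$N{\left(L \right)} = -7$ ($N{\left(L \right)} = -8 + \frac{L + L}{L + L} = -8 + \frac{2 L}{2 L} = -8 + 2 L \frac{1}{2 L} = -8 + 1 = -7$)
$H = \frac{766}{3}$ ($H = - \frac{-1439 - \left(51 + 6 \cdot 7\right)}{6} = - \frac{-1439 - \left(51 + 42\right)}{6} = - \frac{-1439 - 93}{6} = \left(- \frac{1}{6}\right) \left(-1532\right) = \frac{766}{3} \approx 255.33$)
$H - N{\left(-49 \right)} = \frac{766}{3} - -7 = \frac{766}{3} + 7 = \frac{787}{3}$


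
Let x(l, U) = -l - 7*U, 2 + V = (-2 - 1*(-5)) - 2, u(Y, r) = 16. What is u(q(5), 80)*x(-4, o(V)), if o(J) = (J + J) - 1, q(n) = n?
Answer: 400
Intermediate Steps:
V = -1 (V = -2 + ((-2 - 1*(-5)) - 2) = -2 + ((-2 + 5) - 2) = -2 + (3 - 2) = -2 + 1 = -1)
o(J) = -1 + 2*J (o(J) = 2*J - 1 = -1 + 2*J)
u(q(5), 80)*x(-4, o(V)) = 16*(-1*(-4) - 7*(-1 + 2*(-1))) = 16*(4 - 7*(-1 - 2)) = 16*(4 - 7*(-3)) = 16*(4 + 21) = 16*25 = 400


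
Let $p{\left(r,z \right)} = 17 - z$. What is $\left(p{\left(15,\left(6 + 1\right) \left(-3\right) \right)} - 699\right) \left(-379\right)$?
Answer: $250519$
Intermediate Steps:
$\left(p{\left(15,\left(6 + 1\right) \left(-3\right) \right)} - 699\right) \left(-379\right) = \left(\left(17 - \left(6 + 1\right) \left(-3\right)\right) - 699\right) \left(-379\right) = \left(\left(17 - 7 \left(-3\right)\right) - 699\right) \left(-379\right) = \left(\left(17 - -21\right) - 699\right) \left(-379\right) = \left(\left(17 + 21\right) - 699\right) \left(-379\right) = \left(38 - 699\right) \left(-379\right) = \left(-661\right) \left(-379\right) = 250519$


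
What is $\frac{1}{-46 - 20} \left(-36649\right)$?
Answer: $\frac{36649}{66} \approx 555.29$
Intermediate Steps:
$\frac{1}{-46 - 20} \left(-36649\right) = \frac{1}{-66} \left(-36649\right) = \left(- \frac{1}{66}\right) \left(-36649\right) = \frac{36649}{66}$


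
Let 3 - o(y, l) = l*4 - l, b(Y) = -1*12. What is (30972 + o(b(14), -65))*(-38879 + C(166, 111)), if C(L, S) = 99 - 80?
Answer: -1211266200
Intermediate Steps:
C(L, S) = 19
b(Y) = -12
o(y, l) = 3 - 3*l (o(y, l) = 3 - (l*4 - l) = 3 - (4*l - l) = 3 - 3*l)
(30972 + o(b(14), -65))*(-38879 + C(166, 111)) = (30972 + (3 - 3*(-65)))*(-38879 + 19) = (30972 + (3 + 195))*(-38860) = (30972 + 198)*(-38860) = 31170*(-38860) = -1211266200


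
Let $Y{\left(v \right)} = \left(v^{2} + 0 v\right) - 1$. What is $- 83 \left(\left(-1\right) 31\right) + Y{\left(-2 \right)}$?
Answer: $2576$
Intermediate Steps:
$Y{\left(v \right)} = -1 + v^{2}$ ($Y{\left(v \right)} = \left(v^{2} + 0\right) - 1 = v^{2} - 1 = -1 + v^{2}$)
$- 83 \left(\left(-1\right) 31\right) + Y{\left(-2 \right)} = - 83 \left(\left(-1\right) 31\right) - \left(1 - \left(-2\right)^{2}\right) = \left(-83\right) \left(-31\right) + \left(-1 + 4\right) = 2573 + 3 = 2576$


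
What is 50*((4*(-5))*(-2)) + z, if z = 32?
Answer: 2032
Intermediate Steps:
50*((4*(-5))*(-2)) + z = 50*((4*(-5))*(-2)) + 32 = 50*(-20*(-2)) + 32 = 50*40 + 32 = 2000 + 32 = 2032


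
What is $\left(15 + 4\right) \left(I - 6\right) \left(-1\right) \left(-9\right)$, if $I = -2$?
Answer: $-1368$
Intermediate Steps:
$\left(15 + 4\right) \left(I - 6\right) \left(-1\right) \left(-9\right) = \left(15 + 4\right) \left(-2 - 6\right) \left(-1\right) \left(-9\right) = 19 \left(-8\right) \left(-1\right) \left(-9\right) = \left(-152\right) \left(-1\right) \left(-9\right) = 152 \left(-9\right) = -1368$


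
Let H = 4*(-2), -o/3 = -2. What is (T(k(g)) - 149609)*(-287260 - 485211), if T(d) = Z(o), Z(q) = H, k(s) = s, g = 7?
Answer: 115574793607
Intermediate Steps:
o = 6 (o = -3*(-2) = 6)
H = -8
Z(q) = -8
T(d) = -8
(T(k(g)) - 149609)*(-287260 - 485211) = (-8 - 149609)*(-287260 - 485211) = -149617*(-772471) = 115574793607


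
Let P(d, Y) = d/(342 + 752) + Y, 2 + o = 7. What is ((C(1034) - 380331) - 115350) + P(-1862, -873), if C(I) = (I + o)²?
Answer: 318882018/547 ≈ 5.8297e+5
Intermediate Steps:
o = 5 (o = -2 + 7 = 5)
C(I) = (5 + I)² (C(I) = (I + 5)² = (5 + I)²)
P(d, Y) = Y + d/1094 (P(d, Y) = d/1094 + Y = Y + d/1094)
((C(1034) - 380331) - 115350) + P(-1862, -873) = (((5 + 1034)² - 380331) - 115350) + (-873 + (1/1094)*(-1862)) = ((1039² - 380331) - 115350) + (-873 - 931/547) = ((1079521 - 380331) - 115350) - 478462/547 = (699190 - 115350) - 478462/547 = 583840 - 478462/547 = 318882018/547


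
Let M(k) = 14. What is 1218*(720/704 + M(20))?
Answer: 402549/22 ≈ 18298.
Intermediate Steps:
1218*(720/704 + M(20)) = 1218*(720/704 + 14) = 1218*(720*(1/704) + 14) = 1218*(45/44 + 14) = 1218*(661/44) = 402549/22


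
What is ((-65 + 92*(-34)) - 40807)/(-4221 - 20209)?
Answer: 4400/2443 ≈ 1.8011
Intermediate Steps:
((-65 + 92*(-34)) - 40807)/(-4221 - 20209) = ((-65 - 3128) - 40807)/(-24430) = (-3193 - 40807)*(-1/24430) = -44000*(-1/24430) = 4400/2443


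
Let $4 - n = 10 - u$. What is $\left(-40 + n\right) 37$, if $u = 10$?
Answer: $-1332$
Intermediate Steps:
$n = 4$ ($n = 4 - \left(10 - 10\right) = 4 - 0 = 4 + 0 = 4$)
$\left(-40 + n\right) 37 = \left(-40 + 4\right) 37 = \left(-36\right) 37 = -1332$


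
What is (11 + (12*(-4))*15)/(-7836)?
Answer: 709/7836 ≈ 0.090480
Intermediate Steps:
(11 + (12*(-4))*15)/(-7836) = (11 - 48*15)*(-1/7836) = (11 - 720)*(-1/7836) = -709*(-1/7836) = 709/7836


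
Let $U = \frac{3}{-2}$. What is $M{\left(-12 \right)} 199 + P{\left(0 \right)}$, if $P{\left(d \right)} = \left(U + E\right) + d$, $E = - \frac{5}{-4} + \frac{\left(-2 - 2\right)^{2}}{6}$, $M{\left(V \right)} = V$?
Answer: $- \frac{28627}{12} \approx -2385.6$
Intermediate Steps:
$U = - \frac{3}{2}$ ($U = 3 \left(- \frac{1}{2}\right) = - \frac{3}{2} \approx -1.5$)
$E = \frac{47}{12}$ ($E = \left(-5\right) \left(- \frac{1}{4}\right) + \left(-4\right)^{2} \cdot \frac{1}{6} = \frac{5}{4} + 16 \cdot \frac{1}{6} = \frac{5}{4} + \frac{8}{3} = \frac{47}{12} \approx 3.9167$)
$P{\left(d \right)} = \frac{29}{12} + d$ ($P{\left(d \right)} = \left(- \frac{3}{2} + \frac{47}{12}\right) + d = \frac{29}{12} + d$)
$M{\left(-12 \right)} 199 + P{\left(0 \right)} = \left(-12\right) 199 + \left(\frac{29}{12} + 0\right) = -2388 + \frac{29}{12} = - \frac{28627}{12}$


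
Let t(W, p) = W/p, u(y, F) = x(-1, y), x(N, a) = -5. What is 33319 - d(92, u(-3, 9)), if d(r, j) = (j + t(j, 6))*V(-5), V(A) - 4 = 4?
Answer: 100097/3 ≈ 33366.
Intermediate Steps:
V(A) = 8 (V(A) = 4 + 4 = 8)
u(y, F) = -5
d(r, j) = 28*j/3 (d(r, j) = (j + j/6)*8 = (7*j/6)*8 = 28*j/3)
33319 - d(92, u(-3, 9)) = 33319 - 28*(-5)/3 = 33319 - 1*(-140/3) = 33319 + 140/3 = 100097/3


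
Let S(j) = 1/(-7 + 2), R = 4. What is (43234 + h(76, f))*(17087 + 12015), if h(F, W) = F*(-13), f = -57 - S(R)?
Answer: 1229443092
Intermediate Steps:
S(j) = -⅕ (S(j) = 1/(-5) = -⅕)
f = -284/5 (f = -57 - 1*(-⅕) = -57 + ⅕ = -284/5 ≈ -56.800)
h(F, W) = -13*F
(43234 + h(76, f))*(17087 + 12015) = (43234 - 13*76)*(17087 + 12015) = (43234 - 988)*29102 = 42246*29102 = 1229443092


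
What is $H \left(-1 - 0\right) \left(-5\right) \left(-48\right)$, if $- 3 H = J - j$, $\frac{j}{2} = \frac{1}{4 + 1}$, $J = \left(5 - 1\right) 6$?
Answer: $1888$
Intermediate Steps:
$J = 24$ ($J = 4 \cdot 6 = 24$)
$j = \frac{2}{5}$ ($j = \frac{2}{4 + 1} = \frac{2}{5} \approx 0.4$)
$H = - \frac{118}{15}$ ($H = - \frac{24 - \frac{2}{5}}{3} = \left(- \frac{1}{3}\right) \frac{118}{5} = - \frac{118}{15} \approx -7.8667$)
$H \left(-1 - 0\right) \left(-5\right) \left(-48\right) = - \frac{118 \left(-1 - 0\right)}{15} \left(-5\right) \left(-48\right) = - \frac{118 \left(-1 + 0\right)}{15} \left(-5\right) \left(-48\right) = \left(- \frac{118}{15}\right) \left(-1\right) \left(-5\right) \left(-48\right) = \frac{118}{15} \left(-5\right) \left(-48\right) = \left(- \frac{118}{3}\right) \left(-48\right) = 1888$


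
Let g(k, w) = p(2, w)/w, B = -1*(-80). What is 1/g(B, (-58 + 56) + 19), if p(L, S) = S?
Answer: 1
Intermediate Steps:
B = 80
g(k, w) = 1 (g(k, w) = w/w = 1)
1/g(B, (-58 + 56) + 19) = 1/1 = 1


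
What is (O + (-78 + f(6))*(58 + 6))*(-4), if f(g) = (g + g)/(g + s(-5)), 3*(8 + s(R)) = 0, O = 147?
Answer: 20916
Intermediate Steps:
s(R) = -8 (s(R) = -8 + (⅓)*0 = -8 + 0 = -8)
f(g) = 2*g/(-8 + g) (f(g) = (g + g)/(g - 8) = (2*g)/(-8 + g) = 2*g/(-8 + g))
(O + (-78 + f(6))*(58 + 6))*(-4) = (147 + (-78 + 2*6/(-8 + 6))*(58 + 6))*(-4) = (147 + (-78 + 2*6/(-2))*64)*(-4) = (147 + (-78 + 2*6*(-½))*64)*(-4) = (147 + (-78 - 6)*64)*(-4) = (147 - 84*64)*(-4) = (147 - 5376)*(-4) = -5229*(-4) = 20916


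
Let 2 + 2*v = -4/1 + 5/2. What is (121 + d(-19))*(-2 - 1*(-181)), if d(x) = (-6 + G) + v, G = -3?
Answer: 78939/4 ≈ 19735.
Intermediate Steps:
v = -7/4 (v = -1 + (-4/1 + 5/2)/2 = -1 + (-4*1 + 5*(½))/2 = -1 + (-4 + 5/2)/2 = -1 + (½)*(-3/2) = -1 - ¾ = -7/4 ≈ -1.7500)
d(x) = -43/4 (d(x) = (-6 - 3) - 7/4 = -9 - 7/4 = -43/4)
(121 + d(-19))*(-2 - 1*(-181)) = (121 - 43/4)*(-2 - 1*(-181)) = 441*(-2 + 181)/4 = (441/4)*179 = 78939/4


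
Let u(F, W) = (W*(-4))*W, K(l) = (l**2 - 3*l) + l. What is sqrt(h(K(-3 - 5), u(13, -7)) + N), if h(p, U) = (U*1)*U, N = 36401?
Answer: 3*sqrt(8313) ≈ 273.53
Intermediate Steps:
K(l) = l**2 - 2*l
u(F, W) = -4*W**2 (u(F, W) = (-4*W)*W = -4*W**2)
h(p, U) = U**2 (h(p, U) = U*U = U**2)
sqrt(h(K(-3 - 5), u(13, -7)) + N) = sqrt((-4*(-7)**2)**2 + 36401) = sqrt((-4*49)**2 + 36401) = sqrt((-196)**2 + 36401) = sqrt(38416 + 36401) = sqrt(74817) = 3*sqrt(8313)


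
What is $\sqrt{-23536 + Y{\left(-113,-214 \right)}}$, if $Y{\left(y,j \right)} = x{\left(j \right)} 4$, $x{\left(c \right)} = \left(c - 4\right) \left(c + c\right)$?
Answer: $4 \sqrt{21855} \approx 591.34$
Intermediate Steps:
$x{\left(c \right)} = 2 c \left(-4 + c\right)$ ($x{\left(c \right)} = \left(-4 + c\right) 2 c = 2 c \left(-4 + c\right)$)
$Y{\left(y,j \right)} = 8 j \left(-4 + j\right)$ ($Y{\left(y,j \right)} = 2 j \left(-4 + j\right) 4 = 8 j \left(-4 + j\right)$)
$\sqrt{-23536 + Y{\left(-113,-214 \right)}} = \sqrt{-23536 + 8 \left(-214\right) \left(-4 - 214\right)} = \sqrt{-23536 + 8 \left(-214\right) \left(-218\right)} = \sqrt{-23536 + 373216} = \sqrt{349680} = 4 \sqrt{21855}$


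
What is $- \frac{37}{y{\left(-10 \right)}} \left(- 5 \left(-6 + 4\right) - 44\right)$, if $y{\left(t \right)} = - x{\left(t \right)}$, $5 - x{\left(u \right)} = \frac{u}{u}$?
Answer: $- \frac{629}{2} \approx -314.5$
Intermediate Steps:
$x{\left(u \right)} = 4$ ($x{\left(u \right)} = 5 - \frac{u}{u} = 5 - 1 = 4$)
$y{\left(t \right)} = -4$ ($y{\left(t \right)} = \left(-1\right) 4 = -4$)
$- \frac{37}{y{\left(-10 \right)}} \left(- 5 \left(-6 + 4\right) - 44\right) = - \frac{37}{-4} \left(- 5 \left(-6 + 4\right) - 44\right) = \left(-37\right) \left(- \frac{1}{4}\right) \left(\left(-5\right) \left(-2\right) - 44\right) = \frac{37 \left(10 - 44\right)}{4} = \frac{37}{4} \left(-34\right) = - \frac{629}{2}$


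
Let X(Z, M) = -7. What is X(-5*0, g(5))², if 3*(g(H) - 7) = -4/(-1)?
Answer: 49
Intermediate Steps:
g(H) = 25/3 (g(H) = 7 + (-4/(-1))/3 = 7 + (-4*(-1))/3 = 7 + (⅓)*4 = 7 + 4/3 = 25/3)
X(-5*0, g(5))² = (-7)² = 49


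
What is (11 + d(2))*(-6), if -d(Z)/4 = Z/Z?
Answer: -42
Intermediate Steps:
d(Z) = -4 (d(Z) = -4*Z/Z = -4*1 = -4)
(11 + d(2))*(-6) = (11 - 4)*(-6) = 7*(-6) = -42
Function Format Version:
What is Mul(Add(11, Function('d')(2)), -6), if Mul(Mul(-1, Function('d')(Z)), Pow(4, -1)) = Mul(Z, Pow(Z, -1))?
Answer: -42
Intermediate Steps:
Function('d')(Z) = -4 (Function('d')(Z) = Mul(-4, Mul(Z, Pow(Z, -1))) = Mul(-4, 1) = -4)
Mul(Add(11, Function('d')(2)), -6) = Mul(Add(11, -4), -6) = Mul(7, -6) = -42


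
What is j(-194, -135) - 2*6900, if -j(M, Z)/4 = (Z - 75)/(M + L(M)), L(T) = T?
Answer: -1338810/97 ≈ -13802.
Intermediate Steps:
j(M, Z) = -2*(-75 + Z)/M (j(M, Z) = -4*(Z - 75)/(M + M) = -4*(-75 + Z)/(2*M) = -4*(-75 + Z)*1/(2*M) = -2*(-75 + Z)/M)
j(-194, -135) - 2*6900 = 2*(75 - 1*(-135))/(-194) - 2*6900 = 2*(-1/194)*(75 + 135) - 1*13800 = 2*(-1/194)*210 - 13800 = -210/97 - 13800 = -1338810/97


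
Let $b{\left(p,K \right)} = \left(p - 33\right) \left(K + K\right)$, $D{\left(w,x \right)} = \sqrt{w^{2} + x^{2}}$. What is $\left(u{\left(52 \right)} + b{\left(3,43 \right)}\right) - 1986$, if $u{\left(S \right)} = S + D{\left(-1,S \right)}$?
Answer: $-4514 + \sqrt{2705} \approx -4462.0$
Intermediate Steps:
$b{\left(p,K \right)} = 2 K \left(-33 + p\right)$ ($b{\left(p,K \right)} = \left(-33 + p\right) 2 K = 2 K \left(-33 + p\right)$)
$u{\left(S \right)} = S + \sqrt{1 + S^{2}}$ ($u{\left(S \right)} = S + \sqrt{\left(-1\right)^{2} + S^{2}} = S + \sqrt{1 + S^{2}}$)
$\left(u{\left(52 \right)} + b{\left(3,43 \right)}\right) - 1986 = \left(\left(52 + \sqrt{1 + 52^{2}}\right) + 2 \cdot 43 \left(-33 + 3\right)\right) - 1986 = \left(\left(52 + \sqrt{1 + 2704}\right) + 2 \cdot 43 \left(-30\right)\right) - 1986 = \left(\left(52 + \sqrt{2705}\right) - 2580\right) - 1986 = \left(-2528 + \sqrt{2705}\right) - 1986 = -4514 + \sqrt{2705}$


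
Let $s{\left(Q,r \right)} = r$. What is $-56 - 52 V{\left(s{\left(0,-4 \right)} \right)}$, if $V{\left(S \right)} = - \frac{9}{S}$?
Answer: $-173$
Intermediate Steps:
$-56 - 52 V{\left(s{\left(0,-4 \right)} \right)} = -56 - 52 \left(- \frac{9}{-4}\right) = -56 - 52 \left(\left(-9\right) \left(- \frac{1}{4}\right)\right) = -56 - 117 = -173$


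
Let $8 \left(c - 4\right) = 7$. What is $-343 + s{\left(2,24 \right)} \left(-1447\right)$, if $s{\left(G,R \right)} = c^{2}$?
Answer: $- \frac{2222839}{64} \approx -34732.0$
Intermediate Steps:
$c = \frac{39}{8}$ ($c = 4 + \frac{1}{8} \cdot 7 = 4 + \frac{7}{8} = \frac{39}{8} \approx 4.875$)
$s{\left(G,R \right)} = \frac{1521}{64}$ ($s{\left(G,R \right)} = \left(\frac{39}{8}\right)^{2} = \frac{1521}{64}$)
$-343 + s{\left(2,24 \right)} \left(-1447\right) = -343 + \frac{1521}{64} \left(-1447\right) = -343 - \frac{2200887}{64} = - \frac{2222839}{64}$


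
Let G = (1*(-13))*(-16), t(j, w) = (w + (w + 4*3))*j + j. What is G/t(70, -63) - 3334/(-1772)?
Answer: 6500841/3504130 ≈ 1.8552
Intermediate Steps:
t(j, w) = j + j*(12 + 2*w) (t(j, w) = (w + (w + 12))*j + j = (w + (12 + w))*j + j = (12 + 2*w)*j + j = j*(12 + 2*w) + j = j + j*(12 + 2*w))
G = 208 (G = -13*(-16) = 208)
G/t(70, -63) - 3334/(-1772) = 208/((70*(13 + 2*(-63)))) - 3334/(-1772) = 208/((70*(13 - 126))) - 3334*(-1/1772) = 208/((70*(-113))) + 1667/886 = 208/(-7910) + 1667/886 = 208*(-1/7910) + 1667/886 = -104/3955 + 1667/886 = 6500841/3504130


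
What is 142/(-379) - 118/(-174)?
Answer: 10007/32973 ≈ 0.30349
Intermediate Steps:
142/(-379) - 118/(-174) = 142*(-1/379) - 118*(-1/174) = -142/379 + 59/87 = 10007/32973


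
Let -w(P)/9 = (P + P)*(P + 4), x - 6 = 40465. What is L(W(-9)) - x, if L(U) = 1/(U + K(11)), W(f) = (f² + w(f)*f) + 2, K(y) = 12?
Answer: -298878334/7385 ≈ -40471.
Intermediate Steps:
x = 40471 (x = 6 + 40465 = 40471)
w(P) = -18*P*(4 + P) (w(P) = -9*(P + P)*(P + 4) = -9*2*P*(4 + P) = -18*P*(4 + P))
W(f) = 2 + f² - 18*f²*(4 + f) (W(f) = (f² + (-18*f*(4 + f))*f) + 2 = (f² - 18*f²*(4 + f)) + 2 = 2 + f² - 18*f²*(4 + f))
L(U) = 1/(12 + U) (L(U) = 1/(U + 12) = 1/(12 + U))
L(W(-9)) - x = 1/(12 + (2 - 71*(-9)² - 18*(-9)³)) - 1*40471 = 1/(12 + (2 - 71*81 - 18*(-729))) - 40471 = 1/(12 + (2 - 5751 + 13122)) - 40471 = 1/(12 + 7373) - 40471 = 1/7385 - 40471 = -298878334/7385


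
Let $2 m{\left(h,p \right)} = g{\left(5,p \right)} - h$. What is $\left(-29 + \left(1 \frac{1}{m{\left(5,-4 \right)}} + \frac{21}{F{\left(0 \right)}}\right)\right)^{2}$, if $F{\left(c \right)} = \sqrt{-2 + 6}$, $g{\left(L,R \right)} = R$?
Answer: $\frac{113569}{324} \approx 350.52$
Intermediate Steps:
$m{\left(h,p \right)} = \frac{p}{2} - \frac{h}{2}$ ($m{\left(h,p \right)} = \frac{p - h}{2} = \frac{p}{2} - \frac{h}{2}$)
$F{\left(c \right)} = 2$ ($F{\left(c \right)} = \sqrt{4} = 2$)
$\left(-29 + \left(1 \frac{1}{m{\left(5,-4 \right)}} + \frac{21}{F{\left(0 \right)}}\right)\right)^{2} = \left(-29 + \left(1 \frac{1}{\frac{1}{2} \left(-4\right) - \frac{5}{2}} + \frac{21}{2}\right)\right)^{2} = \left(-29 + \left(1 \frac{1}{-2 - \frac{5}{2}} + 21 \cdot \frac{1}{2}\right)\right)^{2} = \left(-29 + \left(1 \frac{1}{- \frac{9}{2}} + \frac{21}{2}\right)\right)^{2} = \left(-29 + \left(1 \left(- \frac{2}{9}\right) + \frac{21}{2}\right)\right)^{2} = \left(-29 + \left(- \frac{2}{9} + \frac{21}{2}\right)\right)^{2} = \left(-29 + \frac{185}{18}\right)^{2} = \left(- \frac{337}{18}\right)^{2} = \frac{113569}{324}$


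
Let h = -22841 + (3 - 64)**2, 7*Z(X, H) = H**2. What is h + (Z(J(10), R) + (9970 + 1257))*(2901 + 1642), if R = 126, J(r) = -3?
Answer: 61288665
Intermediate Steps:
Z(X, H) = H**2/7
h = -19120 (h = -22841 + (-61)**2 = -22841 + 3721 = -19120)
h + (Z(J(10), R) + (9970 + 1257))*(2901 + 1642) = -19120 + ((1/7)*126**2 + (9970 + 1257))*(2901 + 1642) = -19120 + ((1/7)*15876 + 11227)*4543 = -19120 + (2268 + 11227)*4543 = -19120 + 13495*4543 = -19120 + 61307785 = 61288665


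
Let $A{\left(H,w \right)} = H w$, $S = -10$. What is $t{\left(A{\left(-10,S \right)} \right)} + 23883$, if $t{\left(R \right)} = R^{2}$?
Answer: $33883$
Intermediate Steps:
$t{\left(A{\left(-10,S \right)} \right)} + 23883 = \left(\left(-10\right) \left(-10\right)\right)^{2} + 23883 = 100^{2} + 23883 = 10000 + 23883 = 33883$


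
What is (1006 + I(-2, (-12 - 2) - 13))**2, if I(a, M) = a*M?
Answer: 1123600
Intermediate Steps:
I(a, M) = M*a
(1006 + I(-2, (-12 - 2) - 13))**2 = (1006 + ((-12 - 2) - 13)*(-2))**2 = (1006 + (-14 - 13)*(-2))**2 = (1006 - 27*(-2))**2 = (1006 + 54)**2 = 1060**2 = 1123600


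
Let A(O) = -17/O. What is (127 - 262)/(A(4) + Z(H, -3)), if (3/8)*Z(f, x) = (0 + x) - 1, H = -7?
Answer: 1620/179 ≈ 9.0503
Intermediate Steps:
Z(f, x) = -8/3 + 8*x/3 (Z(f, x) = 8*((0 + x) - 1)/3 = 8*(x - 1)/3 = 8*(-1 + x)/3 = -8/3 + 8*x/3)
(127 - 262)/(A(4) + Z(H, -3)) = (127 - 262)/(-17/4 + (-8/3 + (8/3)*(-3))) = -135/(-17*¼ + (-8/3 - 8)) = -135/(-17/4 - 32/3) = -135/(-179/12) = -135*(-12/179) = 1620/179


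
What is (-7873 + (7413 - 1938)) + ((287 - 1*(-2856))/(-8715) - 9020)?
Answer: -14215859/1245 ≈ -11418.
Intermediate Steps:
(-7873 + (7413 - 1938)) + ((287 - 1*(-2856))/(-8715) - 9020) = (-7873 + 5475) + ((287 + 2856)*(-1/8715) - 9020) = -2398 + (3143*(-1/8715) - 9020) = -2398 + (-449/1245 - 9020) = -2398 - 11230349/1245 = -14215859/1245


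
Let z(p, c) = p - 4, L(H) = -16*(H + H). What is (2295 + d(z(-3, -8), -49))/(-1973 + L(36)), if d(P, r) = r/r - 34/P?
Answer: -16106/21875 ≈ -0.73627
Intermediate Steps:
L(H) = -32*H
z(p, c) = -4 + p
d(P, r) = 1 - 34/P
(2295 + d(z(-3, -8), -49))/(-1973 + L(36)) = (2295 + (-34 + (-4 - 3))/(-4 - 3))/(-1973 - 32*36) = (2295 + (-34 - 7)/(-7))/(-1973 - 1152) = (2295 - ⅐*(-41))/(-3125) = (2295 + 41/7)*(-1/3125) = (16106/7)*(-1/3125) = -16106/21875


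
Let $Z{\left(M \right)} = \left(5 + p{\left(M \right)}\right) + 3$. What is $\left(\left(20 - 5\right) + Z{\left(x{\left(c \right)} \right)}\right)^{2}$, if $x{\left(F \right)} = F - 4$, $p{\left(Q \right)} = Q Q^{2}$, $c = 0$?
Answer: $1681$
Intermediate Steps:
$p{\left(Q \right)} = Q^{3}$
$x{\left(F \right)} = -4 + F$
$Z{\left(M \right)} = 8 + M^{3}$ ($Z{\left(M \right)} = \left(5 + M^{3}\right) + 3 = 8 + M^{3}$)
$\left(\left(20 - 5\right) + Z{\left(x{\left(c \right)} \right)}\right)^{2} = \left(\left(20 - 5\right) + \left(8 + \left(-4 + 0\right)^{3}\right)\right)^{2} = \left(\left(20 - 5\right) + \left(8 + \left(-4\right)^{3}\right)\right)^{2} = \left(15 + \left(8 - 64\right)\right)^{2} = \left(15 - 56\right)^{2} = \left(-41\right)^{2} = 1681$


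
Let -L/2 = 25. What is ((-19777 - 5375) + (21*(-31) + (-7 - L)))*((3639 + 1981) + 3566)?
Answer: -236631360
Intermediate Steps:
L = -50 (L = -2*25 = -50)
((-19777 - 5375) + (21*(-31) + (-7 - L)))*((3639 + 1981) + 3566) = ((-19777 - 5375) + (21*(-31) + (-7 - 1*(-50))))*((3639 + 1981) + 3566) = (-25152 + (-651 + (-7 + 50)))*(5620 + 3566) = (-25152 + (-651 + 43))*9186 = (-25152 - 608)*9186 = -25760*9186 = -236631360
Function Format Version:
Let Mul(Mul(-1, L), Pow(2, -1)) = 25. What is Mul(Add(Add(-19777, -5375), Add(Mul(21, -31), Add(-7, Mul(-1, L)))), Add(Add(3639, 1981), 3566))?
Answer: -236631360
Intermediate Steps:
L = -50 (L = Mul(-2, 25) = -50)
Mul(Add(Add(-19777, -5375), Add(Mul(21, -31), Add(-7, Mul(-1, L)))), Add(Add(3639, 1981), 3566)) = Mul(Add(Add(-19777, -5375), Add(Mul(21, -31), Add(-7, Mul(-1, -50)))), Add(Add(3639, 1981), 3566)) = Mul(Add(-25152, Add(-651, Add(-7, 50))), Add(5620, 3566)) = Mul(Add(-25152, Add(-651, 43)), 9186) = Mul(Add(-25152, -608), 9186) = Mul(-25760, 9186) = -236631360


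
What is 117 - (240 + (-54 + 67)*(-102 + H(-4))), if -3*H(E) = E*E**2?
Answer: 2777/3 ≈ 925.67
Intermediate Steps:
H(E) = -E**3/3 (H(E) = -E*E**2/3 = -E**3/3)
117 - (240 + (-54 + 67)*(-102 + H(-4))) = 117 - (240 + (-54 + 67)*(-102 - 1/3*(-4)**3)) = 117 - (240 + 13*(-102 - 1/3*(-64))) = 117 - (240 + 13*(-102 + 64/3)) = 117 - (240 + 13*(-242/3)) = 117 - (240 - 3146/3) = 117 - 1*(-2426/3) = 117 + 2426/3 = 2777/3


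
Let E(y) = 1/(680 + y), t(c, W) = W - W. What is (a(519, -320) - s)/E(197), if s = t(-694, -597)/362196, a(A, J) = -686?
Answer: -601622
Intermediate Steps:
t(c, W) = 0
s = 0 (s = 0/362196 = 0*(1/362196) = 0)
(a(519, -320) - s)/E(197) = (-686 - 1*0)/(1/(680 + 197)) = (-686 + 0)/(1/877) = -686/1/877 = -686*877 = -601622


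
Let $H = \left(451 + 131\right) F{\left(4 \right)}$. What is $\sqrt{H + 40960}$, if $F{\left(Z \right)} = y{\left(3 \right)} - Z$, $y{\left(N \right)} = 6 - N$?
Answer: $\sqrt{40378} \approx 200.94$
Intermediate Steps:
$F{\left(Z \right)} = 3 - Z$ ($F{\left(Z \right)} = \left(6 - 3\right) - Z = 3 - Z$)
$H = -582$ ($H = \left(451 + 131\right) \left(3 - 4\right) = 582 \left(3 - 4\right) = 582 \left(-1\right) = -582$)
$\sqrt{H + 40960} = \sqrt{-582 + 40960} = \sqrt{40378}$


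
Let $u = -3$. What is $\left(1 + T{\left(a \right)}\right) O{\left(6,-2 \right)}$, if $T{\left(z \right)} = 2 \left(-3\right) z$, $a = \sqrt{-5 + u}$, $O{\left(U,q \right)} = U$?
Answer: $6 - 72 i \sqrt{2} \approx 6.0 - 101.82 i$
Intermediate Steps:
$a = 2 i \sqrt{2}$ ($a = \sqrt{-5 - 3} = \sqrt{-8} = 2 i \sqrt{2} \approx 2.8284 i$)
$T{\left(z \right)} = - 6 z$
$\left(1 + T{\left(a \right)}\right) O{\left(6,-2 \right)} = \left(1 - 6 \cdot 2 i \sqrt{2}\right) 6 = \left(1 - 12 i \sqrt{2}\right) 6 = 6 - 72 i \sqrt{2}$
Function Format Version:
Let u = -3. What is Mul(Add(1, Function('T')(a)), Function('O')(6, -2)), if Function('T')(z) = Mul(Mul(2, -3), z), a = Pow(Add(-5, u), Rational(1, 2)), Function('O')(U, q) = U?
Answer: Add(6, Mul(-72, I, Pow(2, Rational(1, 2)))) ≈ Add(6.0000, Mul(-101.82, I))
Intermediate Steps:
a = Mul(2, I, Pow(2, Rational(1, 2))) (a = Pow(Add(-5, -3), Rational(1, 2)) = Pow(-8, Rational(1, 2)) = Mul(2, I, Pow(2, Rational(1, 2))) ≈ Mul(2.8284, I))
Function('T')(z) = Mul(-6, z)
Mul(Add(1, Function('T')(a)), Function('O')(6, -2)) = Mul(Add(1, Mul(-6, Mul(2, I, Pow(2, Rational(1, 2))))), 6) = Mul(Add(1, Mul(-12, I, Pow(2, Rational(1, 2)))), 6) = Add(6, Mul(-72, I, Pow(2, Rational(1, 2))))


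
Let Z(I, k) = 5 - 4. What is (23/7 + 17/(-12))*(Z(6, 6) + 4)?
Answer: 785/84 ≈ 9.3452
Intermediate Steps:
Z(I, k) = 1
(23/7 + 17/(-12))*(Z(6, 6) + 4) = (23/7 + 17/(-12))*(1 + 4) = (23*(⅐) + 17*(-1/12))*5 = (23/7 - 17/12)*5 = (157/84)*5 = 785/84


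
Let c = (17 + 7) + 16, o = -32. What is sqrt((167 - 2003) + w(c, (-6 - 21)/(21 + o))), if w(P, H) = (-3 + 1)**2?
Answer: 2*I*sqrt(458) ≈ 42.802*I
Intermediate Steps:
c = 40 (c = 24 + 16 = 40)
w(P, H) = 4 (w(P, H) = (-2)**2 = 4)
sqrt((167 - 2003) + w(c, (-6 - 21)/(21 + o))) = sqrt((167 - 2003) + 4) = sqrt(-1836 + 4) = sqrt(-1832) = 2*I*sqrt(458)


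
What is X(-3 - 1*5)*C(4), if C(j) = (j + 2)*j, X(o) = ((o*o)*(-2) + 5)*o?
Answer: 23616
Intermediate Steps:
X(o) = o*(5 - 2*o²) (X(o) = (o²*(-2) + 5)*o = (-2*o² + 5)*o = (5 - 2*o²)*o = o*(5 - 2*o²))
C(j) = j*(2 + j) (C(j) = (2 + j)*j = j*(2 + j))
X(-3 - 1*5)*C(4) = ((-3 - 1*5)*(5 - 2*(-3 - 1*5)²))*(4*(2 + 4)) = ((-3 - 5)*(5 - 2*(-3 - 5)²))*(4*6) = -8*(5 - 2*(-8)²)*24 = -8*(5 - 2*64)*24 = -8*(5 - 128)*24 = -8*(-123)*24 = 984*24 = 23616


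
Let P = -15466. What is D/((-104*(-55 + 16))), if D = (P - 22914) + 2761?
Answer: -11873/1352 ≈ -8.7818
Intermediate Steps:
D = -35619 (D = (-15466 - 22914) + 2761 = -38380 + 2761 = -35619)
D/((-104*(-55 + 16))) = -35619*(-1/(104*(-55 + 16))) = -35619/((-104*(-39))) = -35619/4056 = -35619*1/4056 = -11873/1352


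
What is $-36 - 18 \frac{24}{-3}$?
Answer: $108$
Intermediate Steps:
$-36 - 18 \frac{24}{-3} = -36 - 18 \cdot 24 \left(- \frac{1}{3}\right) = -36 - -144 = -36 + 144 = 108$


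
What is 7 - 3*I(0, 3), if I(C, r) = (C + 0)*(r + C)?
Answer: 7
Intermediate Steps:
I(C, r) = C*(C + r)
7 - 3*I(0, 3) = 7 - 0*(0 + 3) = 7 - 0*3 = 7 - 3*0 = 7 + 0 = 7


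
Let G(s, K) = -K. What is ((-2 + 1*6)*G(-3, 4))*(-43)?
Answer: 688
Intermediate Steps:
((-2 + 1*6)*G(-3, 4))*(-43) = ((-2 + 1*6)*(-1*4))*(-43) = ((-2 + 6)*(-4))*(-43) = (4*(-4))*(-43) = -16*(-43) = 688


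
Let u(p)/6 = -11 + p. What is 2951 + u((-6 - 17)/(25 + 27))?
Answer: 74941/26 ≈ 2882.3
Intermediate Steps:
u(p) = -66 + 6*p (u(p) = 6*(-11 + p) = -66 + 6*p)
2951 + u((-6 - 17)/(25 + 27)) = 2951 + (-66 + 6*((-6 - 17)/(25 + 27))) = 2951 + (-66 + 6*(-23/52)) = 2951 + (-66 - 69/26) = 2951 - 1785/26 = 74941/26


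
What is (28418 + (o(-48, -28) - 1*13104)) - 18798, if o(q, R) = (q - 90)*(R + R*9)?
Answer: 35156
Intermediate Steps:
o(q, R) = 10*R*(-90 + q) (o(q, R) = (-90 + q)*(R + 9*R) = (-90 + q)*(10*R) = 10*R*(-90 + q))
(28418 + (o(-48, -28) - 1*13104)) - 18798 = (28418 + (10*(-28)*(-90 - 48) - 1*13104)) - 18798 = (28418 + (10*(-28)*(-138) - 13104)) - 18798 = (28418 + (38640 - 13104)) - 18798 = (28418 + 25536) - 18798 = 53954 - 18798 = 35156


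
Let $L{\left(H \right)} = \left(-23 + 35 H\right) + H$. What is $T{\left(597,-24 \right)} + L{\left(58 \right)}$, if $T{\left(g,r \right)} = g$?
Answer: $2662$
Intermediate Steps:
$L{\left(H \right)} = -23 + 36 H$
$T{\left(597,-24 \right)} + L{\left(58 \right)} = 597 + \left(-23 + 36 \cdot 58\right) = 597 + \left(-23 + 2088\right) = 597 + 2065 = 2662$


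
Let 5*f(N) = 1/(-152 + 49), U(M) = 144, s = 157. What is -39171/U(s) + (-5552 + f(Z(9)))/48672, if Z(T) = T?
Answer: -6821355251/25066080 ≈ -272.13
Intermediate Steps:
f(N) = -1/515 (f(N) = 1/(5*(-152 + 49)) = (1/5)/(-103) = (1/5)*(-1/103) = -1/515)
-39171/U(s) + (-5552 + f(Z(9)))/48672 = -39171/144 + (-5552 - 1/515)/48672 = -39171*1/144 - 2859281/515*1/48672 = -13057/48 - 2859281/25066080 = -6821355251/25066080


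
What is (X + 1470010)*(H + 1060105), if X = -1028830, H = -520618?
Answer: 238010874660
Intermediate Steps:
(X + 1470010)*(H + 1060105) = (-1028830 + 1470010)*(-520618 + 1060105) = 441180*539487 = 238010874660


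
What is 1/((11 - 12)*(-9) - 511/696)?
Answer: 696/5753 ≈ 0.12098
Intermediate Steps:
1/((11 - 12)*(-9) - 511/696) = 1/(-1*(-9) - 511*1/696) = 1/(9 - 511/696) = 1/(5753/696) = 696/5753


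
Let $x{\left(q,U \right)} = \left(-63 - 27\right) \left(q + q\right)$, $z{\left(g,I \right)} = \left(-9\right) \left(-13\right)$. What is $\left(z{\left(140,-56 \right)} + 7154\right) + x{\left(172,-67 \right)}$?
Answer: $-23689$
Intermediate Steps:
$z{\left(g,I \right)} = 117$
$x{\left(q,U \right)} = - 180 q$ ($x{\left(q,U \right)} = - 90 \cdot 2 q = - 180 q$)
$\left(z{\left(140,-56 \right)} + 7154\right) + x{\left(172,-67 \right)} = \left(117 + 7154\right) - 30960 = 7271 - 30960 = -23689$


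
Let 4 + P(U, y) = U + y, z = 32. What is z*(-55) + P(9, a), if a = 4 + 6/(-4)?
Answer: -3505/2 ≈ -1752.5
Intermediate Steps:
a = 5/2 (a = 4 + 6*(-1/4) = 4 - 3/2 = 5/2 ≈ 2.5000)
P(U, y) = -4 + U + y (P(U, y) = -4 + (U + y) = -4 + U + y)
z*(-55) + P(9, a) = 32*(-55) + (-4 + 9 + 5/2) = -1760 + 15/2 = -3505/2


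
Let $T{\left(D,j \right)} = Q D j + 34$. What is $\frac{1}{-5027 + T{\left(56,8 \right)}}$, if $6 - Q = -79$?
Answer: $\frac{1}{33087} \approx 3.0223 \cdot 10^{-5}$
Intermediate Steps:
$Q = 85$ ($Q = 6 - -79 = 6 + 79 = 85$)
$T{\left(D,j \right)} = 34 + 85 D j$ ($T{\left(D,j \right)} = 85 D j + 34 = 34 + 85 D j$)
$\frac{1}{-5027 + T{\left(56,8 \right)}} = \frac{1}{-5027 + \left(34 + 85 \cdot 56 \cdot 8\right)} = \frac{1}{-5027 + \left(34 + 38080\right)} = \frac{1}{-5027 + 38114} = \frac{1}{33087}$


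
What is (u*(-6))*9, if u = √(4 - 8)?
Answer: -108*I ≈ -108.0*I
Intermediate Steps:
u = 2*I (u = √(-4) = 2*I ≈ 2.0*I)
(u*(-6))*9 = ((2*I)*(-6))*9 = -12*I*9 = -108*I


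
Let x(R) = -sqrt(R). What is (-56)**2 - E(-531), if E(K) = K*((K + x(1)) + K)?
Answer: -561317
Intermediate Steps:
E(K) = K*(-1 + 2*K) (E(K) = K*((K - sqrt(1)) + K) = K*((K - 1*1) + K) = K*((K - 1) + K) = K*((-1 + K) + K) = K*(-1 + 2*K))
(-56)**2 - E(-531) = (-56)**2 - (-531)*(-1 + 2*(-531)) = 3136 - (-531)*(-1 - 1062) = 3136 - (-531)*(-1063) = 3136 - 1*564453 = 3136 - 564453 = -561317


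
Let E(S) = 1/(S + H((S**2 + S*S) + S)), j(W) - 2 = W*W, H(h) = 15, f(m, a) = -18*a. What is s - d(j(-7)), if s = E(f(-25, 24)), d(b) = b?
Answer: -21268/417 ≈ -51.002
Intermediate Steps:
j(W) = 2 + W**2 (j(W) = 2 + W*W = 2 + W**2)
E(S) = 1/(15 + S) (E(S) = 1/(S + 15) = 1/(15 + S))
s = -1/417 (s = 1/(15 - 18*24) = 1/(15 - 432) = 1/(-417) = -1/417 ≈ -0.0023981)
s - d(j(-7)) = -1/417 - (2 + (-7)**2) = -1/417 - (2 + 49) = -1/417 - 1*51 = -1/417 - 51 = -21268/417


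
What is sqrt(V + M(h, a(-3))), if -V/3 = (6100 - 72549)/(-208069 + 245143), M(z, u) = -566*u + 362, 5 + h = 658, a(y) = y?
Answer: sqrt(315424714582)/12358 ≈ 45.446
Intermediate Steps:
h = 653 (h = -5 + 658 = 653)
M(z, u) = 362 - 566*u
V = 66449/12358 (V = -3*(6100 - 72549)/(-208069 + 245143) = -(-199347)/37074 = -3*(-66449/37074) = 66449/12358 ≈ 5.3770)
sqrt(V + M(h, a(-3))) = sqrt(66449/12358 + (362 - 566*(-3))) = sqrt(66449/12358 + (362 + 1698)) = sqrt(66449/12358 + 2060) = sqrt(25523929/12358) = sqrt(315424714582)/12358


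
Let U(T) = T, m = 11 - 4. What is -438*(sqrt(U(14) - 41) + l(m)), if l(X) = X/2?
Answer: -1533 - 1314*I*sqrt(3) ≈ -1533.0 - 2275.9*I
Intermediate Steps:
m = 7
l(X) = X/2 (l(X) = X*(1/2) = X/2)
-438*(sqrt(U(14) - 41) + l(m)) = -438*(sqrt(14 - 41) + (1/2)*7) = -438*(sqrt(-27) + 7/2) = -438*(3*I*sqrt(3) + 7/2) = -438*(7/2 + 3*I*sqrt(3)) = -1533 - 1314*I*sqrt(3)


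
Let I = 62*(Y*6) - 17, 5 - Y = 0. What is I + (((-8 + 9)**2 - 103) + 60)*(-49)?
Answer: 3901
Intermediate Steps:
Y = 5 (Y = 5 - 1*0 = 5 + 0 = 5)
I = 1843 (I = 62*(5*6) - 17 = 62*30 - 17 = 1860 - 17 = 1843)
I + (((-8 + 9)**2 - 103) + 60)*(-49) = 1843 + (((-8 + 9)**2 - 103) + 60)*(-49) = 1843 + ((1**2 - 103) + 60)*(-49) = 1843 + ((1 - 103) + 60)*(-49) = 1843 + (-102 + 60)*(-49) = 1843 - 42*(-49) = 1843 + 2058 = 3901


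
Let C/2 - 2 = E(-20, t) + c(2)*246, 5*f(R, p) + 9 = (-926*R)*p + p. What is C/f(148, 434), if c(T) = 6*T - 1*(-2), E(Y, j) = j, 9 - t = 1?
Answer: -34540/59478407 ≈ -0.00058072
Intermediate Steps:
t = 8 (t = 9 - 1*1 = 9 - 1 = 8)
f(R, p) = -9/5 + p/5 - 926*R*p/5 (f(R, p) = -9/5 + ((-926*R)*p + p)/5 = -9/5 + (-926*R*p + p)/5 = -9/5 + (p - 926*R*p)/5 = -9/5 + (p/5 - 926*R*p/5) = -9/5 + p/5 - 926*R*p/5)
c(T) = 2 + 6*T (c(T) = 6*T + 2 = 2 + 6*T)
C = 6908 (C = 4 + 2*(8 + (2 + 6*2)*246) = 4 + 2*(8 + (2 + 12)*246) = 4 + 2*(8 + 14*246) = 4 + 2*(8 + 3444) = 4 + 2*3452 = 4 + 6904 = 6908)
C/f(148, 434) = 6908/(-9/5 + (⅕)*434 - 926/5*148*434) = 6908/(-9/5 + 434/5 - 59478832/5) = 6908/(-59478407/5) = 6908*(-5/59478407) = -34540/59478407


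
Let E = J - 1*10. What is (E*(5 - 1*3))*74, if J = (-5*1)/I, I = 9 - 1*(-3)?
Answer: -4625/3 ≈ -1541.7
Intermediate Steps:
I = 12 (I = 9 + 3 = 12)
J = -5/12 (J = -5*1/12 = -5/12 ≈ -0.41667)
E = -125/12 (E = -5/12 - 1*10 = -5/12 - 10 = -125/12 ≈ -10.417)
(E*(5 - 1*3))*74 = -125*(5 - 1*3)/12*74 = -125*(5 - 3)/12*74 = -125/12*2*74 = -125/6*74 = -4625/3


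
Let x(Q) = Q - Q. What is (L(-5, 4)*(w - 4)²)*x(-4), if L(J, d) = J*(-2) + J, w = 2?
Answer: 0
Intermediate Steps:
x(Q) = 0
L(J, d) = -J (L(J, d) = -2*J + J = -J)
(L(-5, 4)*(w - 4)²)*x(-4) = ((-1*(-5))*(2 - 4)²)*0 = (5*(-2)²)*0 = (5*4)*0 = 20*0 = 0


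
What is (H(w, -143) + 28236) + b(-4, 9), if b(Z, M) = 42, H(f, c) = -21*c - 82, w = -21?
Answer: 31199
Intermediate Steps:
H(f, c) = -82 - 21*c
(H(w, -143) + 28236) + b(-4, 9) = ((-82 - 21*(-143)) + 28236) + 42 = ((-82 + 3003) + 28236) + 42 = (2921 + 28236) + 42 = 31157 + 42 = 31199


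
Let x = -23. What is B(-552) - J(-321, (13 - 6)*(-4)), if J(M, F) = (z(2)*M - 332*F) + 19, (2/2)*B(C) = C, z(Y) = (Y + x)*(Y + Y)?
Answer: -36831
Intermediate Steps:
z(Y) = 2*Y*(-23 + Y) (z(Y) = (Y - 23)*(Y + Y) = (-23 + Y)*(2*Y) = 2*Y*(-23 + Y))
B(C) = C
J(M, F) = 19 - 332*F - 84*M (J(M, F) = ((2*2*(-23 + 2))*M - 332*F) + 19 = ((2*2*(-21))*M - 332*F) + 19 = (-84*M - 332*F) + 19 = (-332*F - 84*M) + 19 = 19 - 332*F - 84*M)
B(-552) - J(-321, (13 - 6)*(-4)) = -552 - (19 - 332*(13 - 6)*(-4) - 84*(-321)) = -552 - (19 - 2324*(-4) + 26964) = -552 - (19 - 332*(-28) + 26964) = -552 - (19 + 9296 + 26964) = -552 - 1*36279 = -552 - 36279 = -36831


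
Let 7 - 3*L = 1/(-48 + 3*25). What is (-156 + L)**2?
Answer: 154952704/6561 ≈ 23617.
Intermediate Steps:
L = 188/81 (L = 7/3 - 1/(3*(-48 + 3*25)) = 7/3 - 1/(3*(-48 + 75)) = 7/3 - 1/3/27 = 7/3 - 1/3*1/27 = 7/3 - 1/81 = 188/81 ≈ 2.3210)
(-156 + L)**2 = (-156 + 188/81)**2 = (-12448/81)**2 = 154952704/6561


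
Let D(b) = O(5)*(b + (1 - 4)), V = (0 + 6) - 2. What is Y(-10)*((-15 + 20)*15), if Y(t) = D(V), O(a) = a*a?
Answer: 1875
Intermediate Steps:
O(a) = a**2
V = 4 (V = 6 - 2 = 4)
D(b) = -75 + 25*b (D(b) = 5**2*(b + (1 - 4)) = 25*(b - 3) = 25*(-3 + b) = -75 + 25*b)
Y(t) = 25 (Y(t) = -75 + 25*4 = -75 + 100 = 25)
Y(-10)*((-15 + 20)*15) = 25*((-15 + 20)*15) = 25*(5*15) = 25*75 = 1875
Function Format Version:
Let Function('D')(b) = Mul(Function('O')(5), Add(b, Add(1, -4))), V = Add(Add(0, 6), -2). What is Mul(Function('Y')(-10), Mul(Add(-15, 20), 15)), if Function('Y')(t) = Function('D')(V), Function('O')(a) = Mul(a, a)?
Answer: 1875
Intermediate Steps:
Function('O')(a) = Pow(a, 2)
V = 4 (V = Add(6, -2) = 4)
Function('D')(b) = Add(-75, Mul(25, b)) (Function('D')(b) = Mul(Pow(5, 2), Add(b, Add(1, -4))) = Mul(25, Add(b, -3)) = Mul(25, Add(-3, b)) = Add(-75, Mul(25, b)))
Function('Y')(t) = 25 (Function('Y')(t) = Add(-75, Mul(25, 4)) = Add(-75, 100) = 25)
Mul(Function('Y')(-10), Mul(Add(-15, 20), 15)) = Mul(25, Mul(Add(-15, 20), 15)) = Mul(25, Mul(5, 15)) = Mul(25, 75) = 1875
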